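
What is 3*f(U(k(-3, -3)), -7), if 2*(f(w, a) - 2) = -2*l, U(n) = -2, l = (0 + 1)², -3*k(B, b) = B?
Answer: 3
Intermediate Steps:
k(B, b) = -B/3
l = 1 (l = 1² = 1)
f(w, a) = 1 (f(w, a) = 2 + (-2*1)/2 = 2 + (½)*(-2) = 2 - 1 = 1)
3*f(U(k(-3, -3)), -7) = 3*1 = 3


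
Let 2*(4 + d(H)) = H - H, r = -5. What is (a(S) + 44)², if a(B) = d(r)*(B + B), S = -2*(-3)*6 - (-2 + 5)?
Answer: 48400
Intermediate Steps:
S = 33 (S = 6*6 - 1*3 = 36 - 3 = 33)
d(H) = -4 (d(H) = -4 + (H - H)/2 = -4 + (½)*0 = -4 + 0 = -4)
a(B) = -8*B (a(B) = -4*(B + B) = -8*B)
(a(S) + 44)² = (-8*33 + 44)² = (-264 + 44)² = (-220)² = 48400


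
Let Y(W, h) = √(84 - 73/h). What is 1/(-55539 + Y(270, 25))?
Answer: -1388475/77114510998 - 5*√2027/77114510998 ≈ -1.8008e-5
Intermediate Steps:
1/(-55539 + Y(270, 25)) = 1/(-55539 + √(84 - 73/25)) = 1/(-55539 + √(2027/25)) = 1/(-55539 + √2027/5)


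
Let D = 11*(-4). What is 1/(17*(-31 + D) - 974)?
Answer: -1/2249 ≈ -0.00044464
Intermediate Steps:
D = -44
1/(17*(-31 + D) - 974) = 1/(17*(-31 - 44) - 974) = 1/(17*(-75) - 974) = 1/(-1275 - 974) = 1/(-2249) = -1/2249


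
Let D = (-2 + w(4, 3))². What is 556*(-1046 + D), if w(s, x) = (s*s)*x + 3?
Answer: 753380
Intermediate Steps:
w(s, x) = 3 + x*s² (w(s, x) = s²*x + 3 = x*s² + 3 = 3 + x*s²)
D = 2401 (D = (-2 + (3 + 3*4²))² = (-2 + (3 + 3*16))² = (-2 + (3 + 48))² = (-2 + 51)² = 49² = 2401)
556*(-1046 + D) = 556*(-1046 + 2401) = 556*1355 = 753380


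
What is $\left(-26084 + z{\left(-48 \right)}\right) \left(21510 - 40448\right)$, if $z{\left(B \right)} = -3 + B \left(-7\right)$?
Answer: $487672438$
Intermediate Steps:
$z{\left(B \right)} = -3 - 7 B$
$\left(-26084 + z{\left(-48 \right)}\right) \left(21510 - 40448\right) = \left(-26084 - -333\right) \left(21510 - 40448\right) = \left(-26084 + \left(-3 + 336\right)\right) \left(-18938\right) = \left(-26084 + 333\right) \left(-18938\right) = \left(-25751\right) \left(-18938\right) = 487672438$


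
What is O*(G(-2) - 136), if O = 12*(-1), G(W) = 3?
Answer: 1596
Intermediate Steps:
O = -12
O*(G(-2) - 136) = -12*(3 - 136) = -12*(-133) = 1596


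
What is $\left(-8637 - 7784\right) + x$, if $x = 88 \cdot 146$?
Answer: $-3573$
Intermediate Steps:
$x = 12848$
$\left(-8637 - 7784\right) + x = \left(-8637 - 7784\right) + 12848 = -16421 + 12848 = -3573$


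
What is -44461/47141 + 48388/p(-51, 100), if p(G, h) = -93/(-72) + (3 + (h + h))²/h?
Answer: 1357607607431/11692335089 ≈ 116.11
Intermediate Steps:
p(G, h) = 31/24 + (3 + 2*h)²/h (p(G, h) = -93*(-1/72) + (3 + 2*h)²/h = 31/24 + (3 + 2*h)²/h)
-44461/47141 + 48388/p(-51, 100) = -44461/47141 + 48388/(319/24 + 4*100 + 9/100) = -44461*1/47141 + 48388/(319/24 + 400 + 9*(1/100)) = -44461/47141 + 48388/(319/24 + 400 + 9/100) = -44461/47141 + 48388/(248029/600) = -44461/47141 + 48388*(600/248029) = -44461/47141 + 29032800/248029 = 1357607607431/11692335089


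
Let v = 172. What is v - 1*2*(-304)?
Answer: 780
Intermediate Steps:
v - 1*2*(-304) = 172 - 1*2*(-304) = 172 - 2*(-304) = 172 + 608 = 780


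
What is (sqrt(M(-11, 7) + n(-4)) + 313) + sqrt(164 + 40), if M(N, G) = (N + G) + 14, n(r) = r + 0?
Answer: 313 + sqrt(6) + 2*sqrt(51) ≈ 329.73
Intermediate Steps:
n(r) = r
M(N, G) = 14 + G + N (M(N, G) = (G + N) + 14 = 14 + G + N)
(sqrt(M(-11, 7) + n(-4)) + 313) + sqrt(164 + 40) = (sqrt((14 + 7 - 11) - 4) + 313) + sqrt(164 + 40) = (sqrt(10 - 4) + 313) + sqrt(204) = (sqrt(6) + 313) + 2*sqrt(51) = (313 + sqrt(6)) + 2*sqrt(51) = 313 + sqrt(6) + 2*sqrt(51)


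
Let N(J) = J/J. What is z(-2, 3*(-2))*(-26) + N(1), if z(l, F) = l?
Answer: 53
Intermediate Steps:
N(J) = 1
z(-2, 3*(-2))*(-26) + N(1) = -2*(-26) + 1 = 52 + 1 = 53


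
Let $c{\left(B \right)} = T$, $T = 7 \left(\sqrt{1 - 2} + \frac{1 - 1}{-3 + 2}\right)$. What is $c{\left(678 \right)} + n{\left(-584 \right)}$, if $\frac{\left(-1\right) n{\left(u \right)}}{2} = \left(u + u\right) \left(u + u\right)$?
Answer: $-2728448 + 7 i \approx -2.7284 \cdot 10^{6} + 7.0 i$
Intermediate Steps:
$T = 7 i$ ($T = 7 \left(\sqrt{-1} + \frac{0}{-1}\right) = 7 \left(i + 0 \left(-1\right)\right) = 7 \left(i + 0\right) = 7 i \approx 7.0 i$)
$c{\left(B \right)} = 7 i$
$n{\left(u \right)} = - 8 u^{2}$ ($n{\left(u \right)} = - 2 \left(u + u\right) \left(u + u\right) = - 2 \cdot 2 u 2 u = - 2 \cdot 4 u^{2} = - 8 u^{2}$)
$c{\left(678 \right)} + n{\left(-584 \right)} = 7 i - 8 \left(-584\right)^{2} = 7 i - 2728448 = -2728448 + 7 i$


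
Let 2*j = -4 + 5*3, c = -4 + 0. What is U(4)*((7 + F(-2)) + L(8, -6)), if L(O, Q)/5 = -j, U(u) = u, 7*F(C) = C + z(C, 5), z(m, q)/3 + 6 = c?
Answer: -702/7 ≈ -100.29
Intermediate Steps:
c = -4
z(m, q) = -30 (z(m, q) = -18 + 3*(-4) = -18 - 12 = -30)
F(C) = -30/7 + C/7 (F(C) = (C - 30)/7 = (-30 + C)/7 = -30/7 + C/7)
j = 11/2 (j = (-4 + 5*3)/2 = (-4 + 15)/2 = (½)*11 = 11/2 ≈ 5.5000)
L(O, Q) = -55/2 (L(O, Q) = 5*(-1*11/2) = 5*(-11/2) = -55/2)
U(4)*((7 + F(-2)) + L(8, -6)) = 4*((7 + (-30/7 + (⅐)*(-2))) - 55/2) = 4*((7 + (-30/7 - 2/7)) - 55/2) = 4*((7 - 32/7) - 55/2) = 4*(17/7 - 55/2) = 4*(-351/14) = -702/7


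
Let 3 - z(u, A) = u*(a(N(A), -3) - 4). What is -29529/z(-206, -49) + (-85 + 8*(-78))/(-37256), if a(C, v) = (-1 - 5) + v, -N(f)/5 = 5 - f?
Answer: 1102028999/99659800 ≈ 11.058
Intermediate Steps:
N(f) = -25 + 5*f (N(f) = -5*(5 - f) = -25 + 5*f)
a(C, v) = -6 + v
z(u, A) = 3 + 13*u (z(u, A) = 3 - u*((-6 - 3) - 4) = 3 - u*(-9 - 4) = 3 - u*(-13) = 3 - (-13)*u = 3 + 13*u)
-29529/z(-206, -49) + (-85 + 8*(-78))/(-37256) = -29529/(3 + 13*(-206)) + (-85 + 8*(-78))/(-37256) = -29529/(3 - 2678) + (-85 - 624)*(-1/37256) = -29529/(-2675) - 709*(-1/37256) = -29529*(-1/2675) + 709/37256 = 29529/2675 + 709/37256 = 1102028999/99659800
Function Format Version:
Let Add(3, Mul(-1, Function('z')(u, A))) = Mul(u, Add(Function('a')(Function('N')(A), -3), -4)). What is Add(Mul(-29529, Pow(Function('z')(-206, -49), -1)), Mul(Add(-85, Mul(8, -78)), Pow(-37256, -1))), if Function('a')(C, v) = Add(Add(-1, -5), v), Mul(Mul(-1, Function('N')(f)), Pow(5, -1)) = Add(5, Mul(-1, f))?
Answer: Rational(1102028999, 99659800) ≈ 11.058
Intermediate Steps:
Function('N')(f) = Add(-25, Mul(5, f)) (Function('N')(f) = Mul(-5, Add(5, Mul(-1, f))) = Add(-25, Mul(5, f)))
Function('a')(C, v) = Add(-6, v)
Function('z')(u, A) = Add(3, Mul(13, u)) (Function('z')(u, A) = Add(3, Mul(-1, Mul(u, Add(Add(-6, -3), -4)))) = Add(3, Mul(-1, Mul(u, Add(-9, -4)))) = Add(3, Mul(-1, Mul(u, -13))) = Add(3, Mul(-1, Mul(-13, u))) = Add(3, Mul(13, u)))
Add(Mul(-29529, Pow(Function('z')(-206, -49), -1)), Mul(Add(-85, Mul(8, -78)), Pow(-37256, -1))) = Add(Mul(-29529, Pow(Add(3, Mul(13, -206)), -1)), Mul(Add(-85, Mul(8, -78)), Pow(-37256, -1))) = Add(Mul(-29529, Pow(Add(3, -2678), -1)), Mul(Add(-85, -624), Rational(-1, 37256))) = Add(Mul(-29529, Pow(-2675, -1)), Mul(-709, Rational(-1, 37256))) = Add(Mul(-29529, Rational(-1, 2675)), Rational(709, 37256)) = Add(Rational(29529, 2675), Rational(709, 37256)) = Rational(1102028999, 99659800)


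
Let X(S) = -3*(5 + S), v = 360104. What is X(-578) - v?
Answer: -358385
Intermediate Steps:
X(S) = -15 - 3*S
X(-578) - v = (-15 - 3*(-578)) - 1*360104 = (-15 + 1734) - 360104 = 1719 - 360104 = -358385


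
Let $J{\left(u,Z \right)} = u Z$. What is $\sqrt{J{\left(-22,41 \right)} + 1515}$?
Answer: $\sqrt{613} \approx 24.759$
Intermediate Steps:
$J{\left(u,Z \right)} = Z u$
$\sqrt{J{\left(-22,41 \right)} + 1515} = \sqrt{41 \left(-22\right) + 1515} = \sqrt{-902 + 1515} = \sqrt{613}$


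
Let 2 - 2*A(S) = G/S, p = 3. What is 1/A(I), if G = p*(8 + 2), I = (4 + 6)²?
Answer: 20/17 ≈ 1.1765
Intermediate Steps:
I = 100 (I = 10² = 100)
G = 30 (G = 3*(8 + 2) = 3*10 = 30)
A(S) = 1 - 15/S
1/A(I) = 1/((-15 + 100)/100) = 1/((1/100)*85) = 1/(17/20) = 20/17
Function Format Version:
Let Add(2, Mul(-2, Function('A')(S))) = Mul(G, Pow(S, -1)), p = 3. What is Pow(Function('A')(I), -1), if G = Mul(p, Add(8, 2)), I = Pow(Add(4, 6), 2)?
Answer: Rational(20, 17) ≈ 1.1765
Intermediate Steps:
I = 100 (I = Pow(10, 2) = 100)
G = 30 (G = Mul(3, Add(8, 2)) = Mul(3, 10) = 30)
Function('A')(S) = Add(1, Mul(-15, Pow(S, -1))) (Function('A')(S) = Add(1, Mul(Rational(-1, 2), Mul(30, Pow(S, -1)))) = Add(1, Mul(-15, Pow(S, -1))))
Pow(Function('A')(I), -1) = Pow(Mul(Pow(100, -1), Add(-15, 100)), -1) = Pow(Mul(Rational(1, 100), 85), -1) = Pow(Rational(17, 20), -1) = Rational(20, 17)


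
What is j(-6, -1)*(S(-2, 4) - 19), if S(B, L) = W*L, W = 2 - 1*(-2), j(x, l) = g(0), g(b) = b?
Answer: 0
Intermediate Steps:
j(x, l) = 0
W = 4 (W = 2 + 2 = 4)
S(B, L) = 4*L
j(-6, -1)*(S(-2, 4) - 19) = 0*(4*4 - 19) = 0*(16 - 19) = 0*(-3) = 0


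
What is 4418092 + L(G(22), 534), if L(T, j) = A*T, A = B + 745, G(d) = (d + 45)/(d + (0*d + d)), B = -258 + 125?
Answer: 48609263/11 ≈ 4.4190e+6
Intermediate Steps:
B = -133
G(d) = (45 + d)/(2*d) (G(d) = (45 + d)/(d + (0 + d)) = (45 + d)/(d + d) = (45 + d)/((2*d)) = (45 + d)*(1/(2*d)) = (45 + d)/(2*d))
A = 612 (A = -133 + 745 = 612)
L(T, j) = 612*T
4418092 + L(G(22), 534) = 4418092 + 612*((1/2)*(45 + 22)/22) = 4418092 + 612*((1/2)*(1/22)*67) = 4418092 + 612*(67/44) = 4418092 + 10251/11 = 48609263/11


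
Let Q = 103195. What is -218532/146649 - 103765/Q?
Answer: -2517896215/1008896237 ≈ -2.4957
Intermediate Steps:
-218532/146649 - 103765/Q = -218532/146649 - 103765/103195 = -218532*1/146649 - 103765*1/103195 = -72844/48883 - 20753/20639 = -2517896215/1008896237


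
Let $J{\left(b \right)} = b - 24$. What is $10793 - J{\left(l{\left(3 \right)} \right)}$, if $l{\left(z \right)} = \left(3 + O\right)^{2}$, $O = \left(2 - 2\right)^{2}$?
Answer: $10808$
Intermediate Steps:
$O = 0$ ($O = 0^{2} = 0$)
$l{\left(z \right)} = 9$ ($l{\left(z \right)} = \left(3 + 0\right)^{2} = 3^{2} = 9$)
$J{\left(b \right)} = -24 + b$ ($J{\left(b \right)} = b - 24 = -24 + b$)
$10793 - J{\left(l{\left(3 \right)} \right)} = 10793 - \left(-24 + 9\right) = 10793 - -15 = 10793 + 15 = 10808$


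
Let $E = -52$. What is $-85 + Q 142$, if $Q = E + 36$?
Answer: $-2357$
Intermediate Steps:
$Q = -16$ ($Q = -52 + 36 = -16$)
$-85 + Q 142 = -85 - 2272 = -2357$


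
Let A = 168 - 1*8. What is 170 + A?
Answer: 330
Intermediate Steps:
A = 160 (A = 168 - 8 = 160)
170 + A = 170 + 160 = 330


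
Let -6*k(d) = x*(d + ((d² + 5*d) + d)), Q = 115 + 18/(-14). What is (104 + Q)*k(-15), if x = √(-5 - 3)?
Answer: -60960*I*√2/7 ≈ -12316.0*I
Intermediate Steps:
x = 2*I*√2 (x = √(-8) = 2*I*√2 ≈ 2.8284*I)
Q = 796/7 (Q = 115 + 18*(-1/14) = 115 - 9/7 = 796/7 ≈ 113.71)
k(d) = -I*√2*(d² + 7*d)/3 (k(d) = -2*I*√2*(d + ((d² + 5*d) + d))/6 = -2*I*√2*(d + (d² + 6*d))/6 = -2*I*√2*(d² + 7*d)/6 = -I*√2*(d² + 7*d)/3)
(104 + Q)*k(-15) = (104 + 796/7)*(-⅓*I*(-15)*√2*(7 - 15)) = 1524*(-⅓*I*(-15)*√2*(-8))/7 = 1524*(-40*I*√2)/7 = -60960*I*√2/7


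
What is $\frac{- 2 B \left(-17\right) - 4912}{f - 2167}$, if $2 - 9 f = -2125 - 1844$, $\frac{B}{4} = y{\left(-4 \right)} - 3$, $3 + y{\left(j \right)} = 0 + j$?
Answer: $\frac{14112}{3883} \approx 3.6343$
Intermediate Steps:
$y{\left(j \right)} = -3 + j$ ($y{\left(j \right)} = -3 + \left(0 + j\right) = -3 + j$)
$B = -40$ ($B = 4 \left(\left(-3 - 4\right) - 3\right) = 4 \left(-7 - 3\right) = 4 \left(-10\right) = -40$)
$f = \frac{3971}{9}$ ($f = \frac{2}{9} - \frac{-2125 - 1844}{9} = \frac{2}{9} - -441 = \frac{2}{9} + 441 = \frac{3971}{9} \approx 441.22$)
$\frac{- 2 B \left(-17\right) - 4912}{f - 2167} = \frac{\left(-2\right) \left(-40\right) \left(-17\right) - 4912}{\frac{3971}{9} - 2167} = \frac{80 \left(-17\right) - 4912}{- \frac{15532}{9}} = \left(-1360 - 4912\right) \left(- \frac{9}{15532}\right) = \left(-6272\right) \left(- \frac{9}{15532}\right) = \frac{14112}{3883}$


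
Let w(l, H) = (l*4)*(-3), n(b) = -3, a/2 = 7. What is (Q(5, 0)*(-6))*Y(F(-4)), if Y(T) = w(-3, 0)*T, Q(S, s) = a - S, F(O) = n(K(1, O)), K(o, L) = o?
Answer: 5832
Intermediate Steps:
a = 14 (a = 2*7 = 14)
w(l, H) = -12*l (w(l, H) = (4*l)*(-3) = -12*l)
F(O) = -3
Q(S, s) = 14 - S
Y(T) = 36*T (Y(T) = (-12*(-3))*T = 36*T)
(Q(5, 0)*(-6))*Y(F(-4)) = ((14 - 1*5)*(-6))*(36*(-3)) = ((14 - 5)*(-6))*(-108) = (9*(-6))*(-108) = -54*(-108) = 5832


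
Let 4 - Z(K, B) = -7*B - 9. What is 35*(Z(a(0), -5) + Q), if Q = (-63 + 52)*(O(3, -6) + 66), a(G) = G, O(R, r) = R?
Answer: -27335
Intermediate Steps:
Z(K, B) = 13 + 7*B (Z(K, B) = 4 - (-7*B - 9) = 4 - (-9 - 7*B) = 4 + (9 + 7*B) = 13 + 7*B)
Q = -759 (Q = (-63 + 52)*(3 + 66) = -11*69 = -759)
35*(Z(a(0), -5) + Q) = 35*((13 + 7*(-5)) - 759) = 35*((13 - 35) - 759) = 35*(-22 - 759) = 35*(-781) = -27335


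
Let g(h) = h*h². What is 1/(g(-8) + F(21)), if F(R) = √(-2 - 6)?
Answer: -64/32769 - I*√2/131076 ≈ -0.0019531 - 1.0789e-5*I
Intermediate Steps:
g(h) = h³
F(R) = 2*I*√2 (F(R) = √(-8) = 2*I*√2)
1/(g(-8) + F(21)) = 1/((-8)³ + 2*I*√2) = 1/(-512 + 2*I*√2)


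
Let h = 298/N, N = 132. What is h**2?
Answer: 22201/4356 ≈ 5.0966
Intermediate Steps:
h = 149/66 (h = 298/132 = 298*(1/132) = 149/66 ≈ 2.2576)
h**2 = (149/66)**2 = 22201/4356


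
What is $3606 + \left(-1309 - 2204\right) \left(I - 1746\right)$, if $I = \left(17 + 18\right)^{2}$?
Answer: $1833879$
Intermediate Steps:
$I = 1225$ ($I = 35^{2} = 1225$)
$3606 + \left(-1309 - 2204\right) \left(I - 1746\right) = 3606 + \left(-1309 - 2204\right) \left(1225 - 1746\right) = 3606 - -1830273 = 3606 + 1830273 = 1833879$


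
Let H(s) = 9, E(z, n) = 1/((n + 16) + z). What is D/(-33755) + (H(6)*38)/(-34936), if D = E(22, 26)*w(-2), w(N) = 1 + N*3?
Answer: -18466369/1886823488 ≈ -0.0097870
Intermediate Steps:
E(z, n) = 1/(16 + n + z) (E(z, n) = 1/((16 + n) + z) = 1/(16 + n + z))
w(N) = 1 + 3*N
D = -5/64 (D = (1 + 3*(-2))/(16 + 26 + 22) = (1 - 6)/64 = (1/64)*(-5) = -5/64 ≈ -0.078125)
D/(-33755) + (H(6)*38)/(-34936) = -5/64/(-33755) + (9*38)/(-34936) = -5/64*(-1/33755) + 342*(-1/34936) = 1/432064 - 171/17468 = -18466369/1886823488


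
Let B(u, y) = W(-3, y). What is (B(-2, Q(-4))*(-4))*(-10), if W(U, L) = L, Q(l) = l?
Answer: -160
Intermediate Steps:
B(u, y) = y
(B(-2, Q(-4))*(-4))*(-10) = -4*(-4)*(-10) = 16*(-10) = -160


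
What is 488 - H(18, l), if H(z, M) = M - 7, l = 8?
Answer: 487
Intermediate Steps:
H(z, M) = -7 + M
488 - H(18, l) = 488 - (-7 + 8) = 488 - 1*1 = 488 - 1 = 487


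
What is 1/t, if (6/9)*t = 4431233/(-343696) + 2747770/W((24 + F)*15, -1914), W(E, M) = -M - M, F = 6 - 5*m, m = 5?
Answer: 219278048/231858699499 ≈ 0.00094574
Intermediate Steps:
F = -19 (F = 6 - 5*5 = 6 - 25 = -19)
W(E, M) = -2*M
t = 231858699499/219278048 (t = 3*(4431233/(-343696) + 2747770/((-2*(-1914))))/2 = 3*(4431233*(-1/343696) + 2747770/3828)/2 = 3*(-4431233/343696 + 2747770*(1/3828))/2 = 3*(-4431233/343696 + 1373885/1914)/2 = (3/2)*(231858699499/328917072) = 231858699499/219278048 ≈ 1057.4)
1/t = 1/(231858699499/219278048) = 219278048/231858699499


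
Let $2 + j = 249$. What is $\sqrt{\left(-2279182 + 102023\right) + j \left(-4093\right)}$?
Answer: $i \sqrt{3188130} \approx 1785.5 i$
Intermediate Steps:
$j = 247$ ($j = -2 + 249 = 247$)
$\sqrt{\left(-2279182 + 102023\right) + j \left(-4093\right)} = \sqrt{\left(-2279182 + 102023\right) + 247 \left(-4093\right)} = \sqrt{-2177159 - 1010971} = \sqrt{-3188130} = i \sqrt{3188130}$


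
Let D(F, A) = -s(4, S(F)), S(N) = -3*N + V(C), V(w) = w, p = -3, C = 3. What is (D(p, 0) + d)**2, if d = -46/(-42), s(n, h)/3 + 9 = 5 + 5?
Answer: 1600/441 ≈ 3.6281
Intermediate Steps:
S(N) = 3 - 3*N (S(N) = -3*N + 3 = 3 - 3*N)
s(n, h) = 3 (s(n, h) = -27 + 3*(5 + 5) = -27 + 3*10 = -27 + 30 = 3)
D(F, A) = -3 (D(F, A) = -1*3 = -3)
d = 23/21 (d = -46*(-1/42) = 23/21 ≈ 1.0952)
(D(p, 0) + d)**2 = (-3 + 23/21)**2 = (-40/21)**2 = 1600/441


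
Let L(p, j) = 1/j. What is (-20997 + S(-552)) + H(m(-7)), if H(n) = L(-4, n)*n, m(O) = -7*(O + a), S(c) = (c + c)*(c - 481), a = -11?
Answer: 1119436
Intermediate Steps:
S(c) = 2*c*(-481 + c) (S(c) = (2*c)*(-481 + c) = 2*c*(-481 + c))
m(O) = 77 - 7*O (m(O) = -7*(O - 11) = -7*(-11 + O) = 77 - 7*O)
H(n) = 1 (H(n) = n/n = 1)
(-20997 + S(-552)) + H(m(-7)) = (-20997 + 2*(-552)*(-481 - 552)) + 1 = (-20997 + 2*(-552)*(-1033)) + 1 = (-20997 + 1140432) + 1 = 1119435 + 1 = 1119436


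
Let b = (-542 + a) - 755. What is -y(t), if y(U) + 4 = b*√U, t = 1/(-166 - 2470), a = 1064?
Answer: 4 + 233*I*√659/1318 ≈ 4.0 + 4.5382*I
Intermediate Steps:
t = -1/2636 (t = 1/(-2636) = -1/2636 ≈ -0.00037936)
b = -233 (b = (-542 + 1064) - 755 = 522 - 755 = -233)
y(U) = -4 - 233*√U
-y(t) = -(-4 - 233*I*√659/1318) = 4 + 233*I*√659/1318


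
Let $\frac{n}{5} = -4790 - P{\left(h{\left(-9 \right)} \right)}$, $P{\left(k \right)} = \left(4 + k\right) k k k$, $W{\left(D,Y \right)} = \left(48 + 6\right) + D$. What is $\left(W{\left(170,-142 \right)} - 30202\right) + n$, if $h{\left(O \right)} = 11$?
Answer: $-153753$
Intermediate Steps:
$W{\left(D,Y \right)} = 54 + D$
$P{\left(k \right)} = k^{3} \left(4 + k\right)$ ($P{\left(k \right)} = \left(4 + k\right) k^{2} k = k^{2} \left(4 + k\right) k = k^{3} \left(4 + k\right)$)
$n = -123775$ ($n = 5 \left(-4790 - 11^{3} \left(4 + 11\right)\right) = 5 \left(-4790 - 1331 \cdot 15\right) = 5 \left(-4790 - 19965\right) = 5 \left(-24755\right) = -123775$)
$\left(W{\left(170,-142 \right)} - 30202\right) + n = \left(\left(54 + 170\right) - 30202\right) - 123775 = \left(224 - 30202\right) - 123775 = -29978 - 123775 = -153753$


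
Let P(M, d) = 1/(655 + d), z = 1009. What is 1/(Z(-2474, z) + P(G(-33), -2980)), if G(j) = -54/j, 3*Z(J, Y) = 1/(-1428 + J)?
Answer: -3024050/1559 ≈ -1939.7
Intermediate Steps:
Z(J, Y) = 1/(3*(-1428 + J))
1/(Z(-2474, z) + P(G(-33), -2980)) = 1/(1/(3*(-1428 - 2474)) + 1/(655 - 2980)) = 1/((1/3)/(-3902) + 1/(-2325)) = 1/((1/3)*(-1/3902) - 1/2325) = 1/(-1/11706 - 1/2325) = 1/(-1559/3024050) = -3024050/1559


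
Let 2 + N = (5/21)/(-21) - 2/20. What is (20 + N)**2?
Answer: 6223474321/19448100 ≈ 320.00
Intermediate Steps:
N = -9311/4410 (N = -2 + ((5/21)/(-21) - 2/20) = -2 + ((5*(1/21))*(-1/21) - 2*1/20) = -2 + ((5/21)*(-1/21) - 1/10) = -2 + (-5/441 - 1/10) = -2 - 491/4410 = -9311/4410 ≈ -2.1113)
(20 + N)**2 = (20 - 9311/4410)**2 = (78889/4410)**2 = 6223474321/19448100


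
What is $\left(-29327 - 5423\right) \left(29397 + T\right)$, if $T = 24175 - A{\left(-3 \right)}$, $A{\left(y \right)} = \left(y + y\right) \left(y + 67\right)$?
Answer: $-1874971000$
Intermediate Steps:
$A{\left(y \right)} = 2 y \left(67 + y\right)$
$T = 24559$ ($T = 24175 - 2 \left(-3\right) \left(67 - 3\right) = 24175 - 2 \left(-3\right) 64 = 24175 - -384 = 24175 + 384 = 24559$)
$\left(-29327 - 5423\right) \left(29397 + T\right) = \left(-29327 - 5423\right) \left(29397 + 24559\right) = \left(-34750\right) 53956 = -1874971000$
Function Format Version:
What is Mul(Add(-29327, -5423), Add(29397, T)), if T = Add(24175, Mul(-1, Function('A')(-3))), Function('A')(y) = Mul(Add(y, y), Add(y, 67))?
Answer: -1874971000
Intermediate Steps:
Function('A')(y) = Mul(2, y, Add(67, y)) (Function('A')(y) = Mul(Mul(2, y), Add(67, y)) = Mul(2, y, Add(67, y)))
T = 24559 (T = Add(24175, Mul(-1, Mul(2, -3, Add(67, -3)))) = Add(24175, Mul(-1, Mul(2, -3, 64))) = Add(24175, Mul(-1, -384)) = Add(24175, 384) = 24559)
Mul(Add(-29327, -5423), Add(29397, T)) = Mul(Add(-29327, -5423), Add(29397, 24559)) = Mul(-34750, 53956) = -1874971000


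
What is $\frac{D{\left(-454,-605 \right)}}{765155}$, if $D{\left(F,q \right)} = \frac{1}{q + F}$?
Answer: $- \frac{1}{810299145} \approx -1.2341 \cdot 10^{-9}$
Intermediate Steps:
$D{\left(F,q \right)} = \frac{1}{F + q}$
$\frac{D{\left(-454,-605 \right)}}{765155} = \frac{1}{\left(-454 - 605\right) 765155} = \frac{1}{-1059} \cdot \frac{1}{765155} = \left(- \frac{1}{1059}\right) \frac{1}{765155} = - \frac{1}{810299145}$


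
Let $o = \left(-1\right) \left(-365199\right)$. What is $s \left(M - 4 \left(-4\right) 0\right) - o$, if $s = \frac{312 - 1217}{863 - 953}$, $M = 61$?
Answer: $- \frac{6562541}{18} \approx -3.6459 \cdot 10^{5}$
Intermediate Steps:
$s = \frac{181}{18}$ ($s = - \frac{905}{-90} = \left(-905\right) \left(- \frac{1}{90}\right) = \frac{181}{18} \approx 10.056$)
$o = 365199$
$s \left(M - 4 \left(-4\right) 0\right) - o = \frac{181 \left(61 - 4 \left(-4\right) 0\right)}{18} - 365199 = \frac{181 \left(61 - \left(-16\right) 0\right)}{18} - 365199 = \frac{181 \left(61 - 0\right)}{18} - 365199 = \frac{181 \left(61 + 0\right)}{18} - 365199 = \frac{181}{18} \cdot 61 - 365199 = \frac{11041}{18} - 365199 = - \frac{6562541}{18}$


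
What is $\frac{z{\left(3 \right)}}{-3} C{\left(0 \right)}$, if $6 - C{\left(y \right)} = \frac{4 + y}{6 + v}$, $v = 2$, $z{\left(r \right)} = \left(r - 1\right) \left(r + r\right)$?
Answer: $-22$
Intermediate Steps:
$z{\left(r \right)} = 2 r \left(-1 + r\right)$ ($z{\left(r \right)} = \left(-1 + r\right) 2 r = 2 r \left(-1 + r\right)$)
$C{\left(y \right)} = \frac{11}{2} - \frac{y}{8}$ ($C{\left(y \right)} = 6 - \frac{4 + y}{6 + 2} = 6 - \frac{4 + y}{8} = 6 - \left(4 + y\right) \frac{1}{8} = 6 - \left(\frac{1}{2} + \frac{y}{8}\right) = \frac{11}{2} - \frac{y}{8}$)
$\frac{z{\left(3 \right)}}{-3} C{\left(0 \right)} = \frac{2 \cdot 3 \left(-1 + 3\right)}{-3} \left(\frac{11}{2} - 0\right) = - \frac{2 \cdot 3 \cdot 2}{3} \left(\frac{11}{2} + 0\right) = \left(- \frac{1}{3}\right) 12 \cdot \frac{11}{2} = \left(-4\right) \frac{11}{2} = -22$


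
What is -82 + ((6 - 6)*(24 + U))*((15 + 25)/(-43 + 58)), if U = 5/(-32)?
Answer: -82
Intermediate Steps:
U = -5/32 (U = 5*(-1/32) = -5/32 ≈ -0.15625)
-82 + ((6 - 6)*(24 + U))*((15 + 25)/(-43 + 58)) = -82 + ((6 - 6)*(24 - 5/32))*((15 + 25)/(-43 + 58)) = -82 + (0*(763/32))*(40/15) = -82 + 0*(40*(1/15)) = -82 + 0*(8/3) = -82 + 0 = -82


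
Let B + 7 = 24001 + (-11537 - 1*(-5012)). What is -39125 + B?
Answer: -21656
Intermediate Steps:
B = 17469 (B = -7 + (24001 + (-11537 - 1*(-5012))) = -7 + (24001 + (-11537 + 5012)) = -7 + (24001 - 6525) = -7 + 17476 = 17469)
-39125 + B = -39125 + 17469 = -21656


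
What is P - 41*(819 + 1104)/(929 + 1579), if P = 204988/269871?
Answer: -988729969/32230308 ≈ -30.677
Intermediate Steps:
P = 29284/38553 (P = 204988*(1/269871) = 29284/38553 ≈ 0.75958)
P - 41*(819 + 1104)/(929 + 1579) = 29284/38553 - 41*(819 + 1104)/(929 + 1579) = 29284/38553 - 78843/2508 = 29284/38553 - 41*641/836 = 29284/38553 - 26281/836 = -988729969/32230308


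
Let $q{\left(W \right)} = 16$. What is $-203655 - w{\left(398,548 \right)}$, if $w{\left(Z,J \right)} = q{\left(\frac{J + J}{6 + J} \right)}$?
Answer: $-203671$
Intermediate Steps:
$w{\left(Z,J \right)} = 16$
$-203655 - w{\left(398,548 \right)} = -203655 - 16 = -203671$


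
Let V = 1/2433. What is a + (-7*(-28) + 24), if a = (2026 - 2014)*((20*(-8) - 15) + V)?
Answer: -1524676/811 ≈ -1880.0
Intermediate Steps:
V = 1/2433 ≈ 0.00041102
a = -1703096/811 (a = (2026 - 2014)*((20*(-8) - 15) + 1/2433) = 12*((-160 - 15) + 1/2433) = 12*(-175 + 1/2433) = 12*(-425774/2433) = -1703096/811 ≈ -2100.0)
a + (-7*(-28) + 24) = -1703096/811 + (-7*(-28) + 24) = -1703096/811 + (196 + 24) = -1703096/811 + 220 = -1524676/811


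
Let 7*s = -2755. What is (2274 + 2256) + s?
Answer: 28955/7 ≈ 4136.4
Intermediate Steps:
s = -2755/7 (s = (⅐)*(-2755) = -2755/7 ≈ -393.57)
(2274 + 2256) + s = (2274 + 2256) - 2755/7 = 4530 - 2755/7 = 28955/7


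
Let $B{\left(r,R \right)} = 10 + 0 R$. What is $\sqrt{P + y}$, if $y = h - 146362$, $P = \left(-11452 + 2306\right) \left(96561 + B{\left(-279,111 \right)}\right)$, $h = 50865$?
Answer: $3 i \sqrt{98148207} \approx 29721.0 i$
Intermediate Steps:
$B{\left(r,R \right)} = 10$ ($B{\left(r,R \right)} = 10 + 0 = 10$)
$P = -883238366$ ($P = \left(-11452 + 2306\right) \left(96561 + 10\right) = \left(-9146\right) 96571 = -883238366$)
$y = -95497$ ($y = 50865 - 146362 = -95497$)
$\sqrt{P + y} = \sqrt{-883238366 - 95497} = \sqrt{-883333863} = 3 i \sqrt{98148207}$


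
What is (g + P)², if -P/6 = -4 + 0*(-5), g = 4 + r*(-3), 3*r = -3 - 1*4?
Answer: 1225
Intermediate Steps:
r = -7/3 (r = (-3 - 1*4)/3 = (-3 - 4)/3 = (⅓)*(-7) = -7/3 ≈ -2.3333)
g = 11 (g = 4 - 7/3*(-3) = 4 + 7 = 11)
P = 24 (P = -6*(-4 + 0*(-5)) = -6*(-4 + 0) = -6*(-4) = 24)
(g + P)² = (11 + 24)² = 35² = 1225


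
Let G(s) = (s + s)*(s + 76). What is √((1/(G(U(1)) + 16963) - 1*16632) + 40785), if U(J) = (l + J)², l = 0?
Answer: √7076628281534/17117 ≈ 155.41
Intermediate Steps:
U(J) = J² (U(J) = (0 + J)² = J²)
G(s) = 2*s*(76 + s) (G(s) = (2*s)*(76 + s) = 2*s*(76 + s))
√((1/(G(U(1)) + 16963) - 1*16632) + 40785) = √((1/(2*1²*(76 + 1²) + 16963) - 1*16632) + 40785) = √((1/(2*1*(76 + 1) + 16963) - 16632) + 40785) = √((1/(2*1*77 + 16963) - 16632) + 40785) = √((1/(154 + 16963) - 16632) + 40785) = √((1/17117 - 16632) + 40785) = √(-284689943/17117 + 40785) = √(413426902/17117) = √7076628281534/17117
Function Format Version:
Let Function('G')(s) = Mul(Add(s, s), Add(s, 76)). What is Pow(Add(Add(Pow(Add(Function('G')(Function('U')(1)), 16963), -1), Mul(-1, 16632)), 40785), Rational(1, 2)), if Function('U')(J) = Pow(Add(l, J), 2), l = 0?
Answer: Mul(Rational(1, 17117), Pow(7076628281534, Rational(1, 2))) ≈ 155.41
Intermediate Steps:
Function('U')(J) = Pow(J, 2) (Function('U')(J) = Pow(Add(0, J), 2) = Pow(J, 2))
Function('G')(s) = Mul(2, s, Add(76, s)) (Function('G')(s) = Mul(Mul(2, s), Add(76, s)) = Mul(2, s, Add(76, s)))
Pow(Add(Add(Pow(Add(Function('G')(Function('U')(1)), 16963), -1), Mul(-1, 16632)), 40785), Rational(1, 2)) = Pow(Add(Add(Pow(Add(Mul(2, Pow(1, 2), Add(76, Pow(1, 2))), 16963), -1), Mul(-1, 16632)), 40785), Rational(1, 2)) = Pow(Add(Add(Pow(Add(Mul(2, 1, Add(76, 1)), 16963), -1), -16632), 40785), Rational(1, 2)) = Pow(Add(Add(Pow(Add(Mul(2, 1, 77), 16963), -1), -16632), 40785), Rational(1, 2)) = Pow(Add(Add(Pow(Add(154, 16963), -1), -16632), 40785), Rational(1, 2)) = Pow(Add(Add(Pow(17117, -1), -16632), 40785), Rational(1, 2)) = Pow(Add(Add(Rational(1, 17117), -16632), 40785), Rational(1, 2)) = Pow(Add(Rational(-284689943, 17117), 40785), Rational(1, 2)) = Pow(Rational(413426902, 17117), Rational(1, 2)) = Mul(Rational(1, 17117), Pow(7076628281534, Rational(1, 2)))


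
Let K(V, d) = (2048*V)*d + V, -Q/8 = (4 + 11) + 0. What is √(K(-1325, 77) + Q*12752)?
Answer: 7*I*√4295485 ≈ 14508.0*I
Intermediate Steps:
Q = -120 (Q = -8*((4 + 11) + 0) = -8*(15 + 0) = -8*15 = -120)
K(V, d) = V + 2048*V*d (K(V, d) = 2048*V*d + V = V + 2048*V*d)
√(K(-1325, 77) + Q*12752) = √(-1325*(1 + 2048*77) - 120*12752) = √(-1325*(1 + 157696) - 1530240) = √(-1325*157697 - 1530240) = √(-208948525 - 1530240) = √(-210478765) = 7*I*√4295485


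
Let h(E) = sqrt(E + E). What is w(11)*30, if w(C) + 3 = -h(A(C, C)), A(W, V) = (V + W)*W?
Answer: -750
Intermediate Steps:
A(W, V) = W*(V + W)
h(E) = sqrt(2)*sqrt(E) (h(E) = sqrt(2*E) = sqrt(2)*sqrt(E))
w(C) = -3 - 2*sqrt(C**2) (w(C) = -3 - sqrt(2)*sqrt(C*(C + C)) = -3 - sqrt(2)*sqrt(C*(2*C)) = -3 - sqrt(2)*sqrt(2*C**2) = -3 - sqrt(2)*sqrt(2)*sqrt(C**2) = -3 - 2*sqrt(C**2))
w(11)*30 = (-3 - 2*sqrt(11**2))*30 = (-3 - 2*sqrt(121))*30 = (-3 - 2*11)*30 = (-3 - 22)*30 = -25*30 = -750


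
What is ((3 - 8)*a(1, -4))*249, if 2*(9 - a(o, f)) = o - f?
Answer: -16185/2 ≈ -8092.5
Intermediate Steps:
a(o, f) = 9 + f/2 - o/2 (a(o, f) = 9 - (o - f)/2 = 9 + (f/2 - o/2) = 9 + f/2 - o/2)
((3 - 8)*a(1, -4))*249 = ((3 - 8)*(9 + (½)*(-4) - ½*1))*249 = -5*(9 - 2 - ½)*249 = -5*13/2*249 = -65/2*249 = -16185/2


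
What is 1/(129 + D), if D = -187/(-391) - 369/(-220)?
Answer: 5060/663647 ≈ 0.0076245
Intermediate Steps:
D = 10907/5060 (D = -187*(-1/391) - 369*(-1/220) = 11/23 + 369/220 = 10907/5060 ≈ 2.1555)
1/(129 + D) = 1/(129 + 10907/5060) = 1/(663647/5060) = 5060/663647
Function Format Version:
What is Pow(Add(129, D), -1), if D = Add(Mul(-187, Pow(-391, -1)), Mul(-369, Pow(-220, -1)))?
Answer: Rational(5060, 663647) ≈ 0.0076245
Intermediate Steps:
D = Rational(10907, 5060) (D = Add(Mul(-187, Rational(-1, 391)), Mul(-369, Rational(-1, 220))) = Add(Rational(11, 23), Rational(369, 220)) = Rational(10907, 5060) ≈ 2.1555)
Pow(Add(129, D), -1) = Pow(Add(129, Rational(10907, 5060)), -1) = Pow(Rational(663647, 5060), -1) = Rational(5060, 663647)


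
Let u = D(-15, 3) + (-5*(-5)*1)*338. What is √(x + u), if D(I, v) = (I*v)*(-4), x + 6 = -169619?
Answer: I*√160995 ≈ 401.24*I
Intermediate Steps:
x = -169625 (x = -6 - 169619 = -169625)
D(I, v) = -4*I*v
u = 8630 (u = -4*(-15)*3 + (-5*(-5)*1)*338 = 180 + (25*1)*338 = 180 + 25*338 = 180 + 8450 = 8630)
√(x + u) = √(-169625 + 8630) = √(-160995) = I*√160995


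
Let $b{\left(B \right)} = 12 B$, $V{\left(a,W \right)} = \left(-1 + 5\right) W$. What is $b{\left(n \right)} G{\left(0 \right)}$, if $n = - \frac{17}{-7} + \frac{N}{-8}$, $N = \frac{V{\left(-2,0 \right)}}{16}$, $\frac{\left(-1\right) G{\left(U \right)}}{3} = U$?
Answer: $0$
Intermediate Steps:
$G{\left(U \right)} = - 3 U$
$V{\left(a,W \right)} = 4 W$
$N = 0$ ($N = \frac{4 \cdot 0}{16} = 0 \cdot \frac{1}{16} = 0$)
$n = \frac{17}{7}$ ($n = - \frac{17}{-7} + \frac{0}{-8} = \left(-17\right) \left(- \frac{1}{7}\right) + 0 \left(- \frac{1}{8}\right) = \frac{17}{7} + 0 = \frac{17}{7} \approx 2.4286$)
$b{\left(n \right)} G{\left(0 \right)} = 12 \cdot \frac{17}{7} \left(\left(-3\right) 0\right) = \frac{204}{7} \cdot 0 = 0$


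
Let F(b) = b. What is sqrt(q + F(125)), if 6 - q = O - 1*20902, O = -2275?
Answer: 2*sqrt(5827) ≈ 152.67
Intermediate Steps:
q = 23183 (q = 6 - (-2275 - 1*20902) = 6 - (-2275 - 20902) = 6 - 1*(-23177) = 6 + 23177 = 23183)
sqrt(q + F(125)) = sqrt(23183 + 125) = sqrt(23308) = 2*sqrt(5827)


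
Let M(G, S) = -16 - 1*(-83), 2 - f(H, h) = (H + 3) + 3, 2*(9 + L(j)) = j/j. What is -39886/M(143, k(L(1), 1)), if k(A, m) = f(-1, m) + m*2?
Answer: -39886/67 ≈ -595.31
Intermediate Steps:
L(j) = -17/2 (L(j) = -9 + (j/j)/2 = -9 + (1/2)*1 = -9 + 1/2 = -17/2)
f(H, h) = -4 - H (f(H, h) = 2 - ((H + 3) + 3) = 2 - ((3 + H) + 3) = 2 - (6 + H) = 2 + (-6 - H) = -4 - H)
k(A, m) = -3 + 2*m (k(A, m) = (-4 - 1*(-1)) + m*2 = (-4 + 1) + 2*m = -3 + 2*m)
M(G, S) = 67 (M(G, S) = -16 + 83 = 67)
-39886/M(143, k(L(1), 1)) = -39886/67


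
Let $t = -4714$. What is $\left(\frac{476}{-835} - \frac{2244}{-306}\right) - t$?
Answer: $\frac{11825512}{2505} \approx 4720.8$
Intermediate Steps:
$\left(\frac{476}{-835} - \frac{2244}{-306}\right) - t = \left(\frac{476}{-835} - \frac{2244}{-306}\right) - -4714 = \left(476 \left(- \frac{1}{835}\right) - - \frac{22}{3}\right) + 4714 = \left(- \frac{476}{835} + \frac{22}{3}\right) + 4714 = \frac{16942}{2505} + 4714 = \frac{11825512}{2505}$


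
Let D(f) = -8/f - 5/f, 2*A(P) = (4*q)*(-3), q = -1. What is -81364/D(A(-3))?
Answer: 488184/13 ≈ 37553.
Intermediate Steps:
A(P) = 6 (A(P) = ((4*(-1))*(-3))/2 = (-4*(-3))/2 = (½)*12 = 6)
D(f) = -13/f
-81364/D(A(-3)) = -81364/((-13/6)) = -81364/((-13*⅙)) = -81364/(-13/6) = -81364*(-6/13) = 488184/13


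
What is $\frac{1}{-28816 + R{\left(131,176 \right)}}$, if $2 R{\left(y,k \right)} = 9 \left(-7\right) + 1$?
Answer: $- \frac{1}{28847} \approx -3.4666 \cdot 10^{-5}$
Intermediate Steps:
$R{\left(y,k \right)} = -31$ ($R{\left(y,k \right)} = \frac{9 \left(-7\right) + 1}{2} = \frac{-63 + 1}{2} = \frac{1}{2} \left(-62\right) = -31$)
$\frac{1}{-28816 + R{\left(131,176 \right)}} = \frac{1}{-28816 - 31} = \frac{1}{-28847} = - \frac{1}{28847}$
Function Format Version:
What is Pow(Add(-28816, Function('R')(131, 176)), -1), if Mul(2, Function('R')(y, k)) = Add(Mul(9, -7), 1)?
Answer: Rational(-1, 28847) ≈ -3.4666e-5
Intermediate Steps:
Function('R')(y, k) = -31 (Function('R')(y, k) = Mul(Rational(1, 2), Add(Mul(9, -7), 1)) = Mul(Rational(1, 2), Add(-63, 1)) = Mul(Rational(1, 2), -62) = -31)
Pow(Add(-28816, Function('R')(131, 176)), -1) = Pow(Add(-28816, -31), -1) = Pow(-28847, -1) = Rational(-1, 28847)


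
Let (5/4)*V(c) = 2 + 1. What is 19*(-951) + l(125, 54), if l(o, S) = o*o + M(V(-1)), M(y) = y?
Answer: -12208/5 ≈ -2441.6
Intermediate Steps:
V(c) = 12/5 (V(c) = 4*(2 + 1)/5 = (4/5)*3 = 12/5)
l(o, S) = 12/5 + o**2 (l(o, S) = o*o + 12/5 = o**2 + 12/5 = 12/5 + o**2)
19*(-951) + l(125, 54) = 19*(-951) + (12/5 + 125**2) = -18069 + (12/5 + 15625) = -18069 + 78137/5 = -12208/5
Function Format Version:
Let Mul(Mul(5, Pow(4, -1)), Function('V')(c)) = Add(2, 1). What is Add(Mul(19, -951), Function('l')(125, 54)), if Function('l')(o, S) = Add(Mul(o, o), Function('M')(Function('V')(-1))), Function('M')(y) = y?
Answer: Rational(-12208, 5) ≈ -2441.6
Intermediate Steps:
Function('V')(c) = Rational(12, 5) (Function('V')(c) = Mul(Rational(4, 5), Add(2, 1)) = Mul(Rational(4, 5), 3) = Rational(12, 5))
Function('l')(o, S) = Add(Rational(12, 5), Pow(o, 2)) (Function('l')(o, S) = Add(Mul(o, o), Rational(12, 5)) = Add(Pow(o, 2), Rational(12, 5)) = Add(Rational(12, 5), Pow(o, 2)))
Add(Mul(19, -951), Function('l')(125, 54)) = Add(Mul(19, -951), Add(Rational(12, 5), Pow(125, 2))) = Add(-18069, Add(Rational(12, 5), 15625)) = Add(-18069, Rational(78137, 5)) = Rational(-12208, 5)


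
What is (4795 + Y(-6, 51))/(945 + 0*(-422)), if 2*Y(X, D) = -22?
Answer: 4784/945 ≈ 5.0624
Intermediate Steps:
Y(X, D) = -11 (Y(X, D) = (½)*(-22) = -11)
(4795 + Y(-6, 51))/(945 + 0*(-422)) = (4795 - 11)/(945 + 0*(-422)) = 4784/(945 + 0) = 4784/945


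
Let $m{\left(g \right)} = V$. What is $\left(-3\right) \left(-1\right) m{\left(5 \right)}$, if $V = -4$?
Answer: $-12$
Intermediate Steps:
$m{\left(g \right)} = -4$
$\left(-3\right) \left(-1\right) m{\left(5 \right)} = \left(-3\right) \left(-1\right) \left(-4\right) = 3 \left(-4\right) = -12$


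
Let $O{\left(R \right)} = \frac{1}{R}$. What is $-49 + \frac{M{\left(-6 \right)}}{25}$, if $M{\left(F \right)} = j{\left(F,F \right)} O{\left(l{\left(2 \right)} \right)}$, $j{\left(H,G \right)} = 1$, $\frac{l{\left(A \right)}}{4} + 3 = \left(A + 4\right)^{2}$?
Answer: $- \frac{161699}{3300} \approx -49.0$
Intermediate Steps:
$l{\left(A \right)} = -12 + 4 \left(4 + A\right)^{2}$ ($l{\left(A \right)} = -12 + 4 \left(A + 4\right)^{2} = -12 + 4 \left(4 + A\right)^{2}$)
$M{\left(F \right)} = \frac{1}{132}$ ($M{\left(F \right)} = 1 \frac{1}{-12 + 4 \left(4 + 2\right)^{2}} = 1 \frac{1}{-12 + 4 \cdot 6^{2}} = 1 \frac{1}{-12 + 4 \cdot 36} = 1 \frac{1}{-12 + 144} = 1 \cdot \frac{1}{132} = \frac{1}{132}$)
$-49 + \frac{M{\left(-6 \right)}}{25} = -49 + \frac{1}{132 \cdot 25} = -49 + \frac{1}{132} \cdot \frac{1}{25} = -49 + \frac{1}{3300} = - \frac{161699}{3300}$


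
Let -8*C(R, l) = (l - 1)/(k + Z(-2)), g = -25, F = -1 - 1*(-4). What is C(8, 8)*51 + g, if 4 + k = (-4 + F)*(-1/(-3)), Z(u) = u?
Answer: -2729/152 ≈ -17.954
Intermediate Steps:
F = 3 (F = -1 + 4 = 3)
k = -13/3 (k = -4 + (-4 + 3)*(-1/(-3)) = -4 - (-1)*(-1)/3 = -4 - 1*⅓ = -4 - ⅓ = -13/3 ≈ -4.3333)
C(R, l) = -3/152 + 3*l/152 (C(R, l) = -(l - 1)/(8*(-13/3 - 2)) = -(-1 + l)/(8*(-19/3)) = -(-1 + l)*(-3)/(8*19) = -(3/19 - 3*l/19)/8 = -3/152 + 3*l/152)
C(8, 8)*51 + g = (-3/152 + (3/152)*8)*51 - 25 = (-3/152 + 3/19)*51 - 25 = (21/152)*51 - 25 = 1071/152 - 25 = -2729/152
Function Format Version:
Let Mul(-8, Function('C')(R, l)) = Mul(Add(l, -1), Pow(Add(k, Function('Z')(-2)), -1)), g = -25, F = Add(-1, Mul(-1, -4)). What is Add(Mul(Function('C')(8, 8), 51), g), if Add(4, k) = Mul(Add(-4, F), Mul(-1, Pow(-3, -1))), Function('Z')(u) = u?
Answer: Rational(-2729, 152) ≈ -17.954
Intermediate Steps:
F = 3 (F = Add(-1, 4) = 3)
k = Rational(-13, 3) (k = Add(-4, Mul(Add(-4, 3), Mul(-1, Pow(-3, -1)))) = Add(-4, Mul(-1, Mul(-1, Rational(-1, 3)))) = Add(-4, Mul(-1, Rational(1, 3))) = Add(-4, Rational(-1, 3)) = Rational(-13, 3) ≈ -4.3333)
Function('C')(R, l) = Add(Rational(-3, 152), Mul(Rational(3, 152), l)) (Function('C')(R, l) = Mul(Rational(-1, 8), Mul(Add(l, -1), Pow(Add(Rational(-13, 3), -2), -1))) = Mul(Rational(-1, 8), Mul(Add(-1, l), Pow(Rational(-19, 3), -1))) = Mul(Rational(-1, 8), Mul(Add(-1, l), Rational(-3, 19))) = Mul(Rational(-1, 8), Add(Rational(3, 19), Mul(Rational(-3, 19), l))) = Add(Rational(-3, 152), Mul(Rational(3, 152), l)))
Add(Mul(Function('C')(8, 8), 51), g) = Add(Mul(Add(Rational(-3, 152), Mul(Rational(3, 152), 8)), 51), -25) = Add(Mul(Add(Rational(-3, 152), Rational(3, 19)), 51), -25) = Add(Mul(Rational(21, 152), 51), -25) = Add(Rational(1071, 152), -25) = Rational(-2729, 152)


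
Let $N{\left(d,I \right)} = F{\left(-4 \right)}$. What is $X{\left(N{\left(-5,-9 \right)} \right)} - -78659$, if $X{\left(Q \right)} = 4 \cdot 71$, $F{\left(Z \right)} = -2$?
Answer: $78943$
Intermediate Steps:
$N{\left(d,I \right)} = -2$
$X{\left(Q \right)} = 284$
$X{\left(N{\left(-5,-9 \right)} \right)} - -78659 = 284 - -78659 = 284 + 78659 = 78943$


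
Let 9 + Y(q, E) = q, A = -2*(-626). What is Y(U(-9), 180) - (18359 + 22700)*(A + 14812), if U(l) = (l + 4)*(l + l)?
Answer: -659571695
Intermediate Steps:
A = 1252
U(l) = 2*l*(4 + l) (U(l) = (4 + l)*(2*l) = 2*l*(4 + l))
Y(q, E) = -9 + q
Y(U(-9), 180) - (18359 + 22700)*(A + 14812) = (-9 + 2*(-9)*(4 - 9)) - (18359 + 22700)*(1252 + 14812) = (-9 + 2*(-9)*(-5)) - 41059*16064 = (-9 + 90) - 1*659571776 = 81 - 659571776 = -659571695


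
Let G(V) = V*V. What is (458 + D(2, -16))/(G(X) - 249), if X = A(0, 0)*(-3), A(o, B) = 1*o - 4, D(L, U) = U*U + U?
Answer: -698/105 ≈ -6.6476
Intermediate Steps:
D(L, U) = U + U² (D(L, U) = U² + U = U + U²)
A(o, B) = -4 + o (A(o, B) = o - 4 = -4 + o)
X = 12 (X = (-4 + 0)*(-3) = -4*(-3) = 12)
G(V) = V²
(458 + D(2, -16))/(G(X) - 249) = (458 - 16*(1 - 16))/(12² - 249) = (458 - 16*(-15))/(144 - 249) = (458 + 240)/(-105) = 698*(-1/105) = -698/105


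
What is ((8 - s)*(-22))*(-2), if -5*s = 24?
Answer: 2816/5 ≈ 563.20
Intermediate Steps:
s = -24/5 (s = -⅕*24 = -24/5 ≈ -4.8000)
((8 - s)*(-22))*(-2) = ((8 - 1*(-24/5))*(-22))*(-2) = ((8 + 24/5)*(-22))*(-2) = ((64/5)*(-22))*(-2) = -1408/5*(-2) = 2816/5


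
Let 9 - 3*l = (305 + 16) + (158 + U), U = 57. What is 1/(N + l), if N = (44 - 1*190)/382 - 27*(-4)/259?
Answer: -148407/26065000 ≈ -0.0056937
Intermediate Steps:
N = 1721/49469 (N = (44 - 190)*(1/382) + 108*(1/259) = -146*1/382 + 108/259 = -73/191 + 108/259 = 1721/49469 ≈ 0.034789)
l = -527/3 (l = 3 - ((305 + 16) + (158 + 57))/3 = 3 - (321 + 215)/3 = 3 - ⅓*536 = 3 - 536/3 = -527/3 ≈ -175.67)
1/(N + l) = 1/(1721/49469 - 527/3) = 1/(-26065000/148407) = -148407/26065000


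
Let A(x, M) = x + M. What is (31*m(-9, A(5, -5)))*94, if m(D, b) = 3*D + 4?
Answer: -67022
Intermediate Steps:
A(x, M) = M + x
m(D, b) = 4 + 3*D
(31*m(-9, A(5, -5)))*94 = (31*(4 + 3*(-9)))*94 = (31*(4 - 27))*94 = (31*(-23))*94 = -713*94 = -67022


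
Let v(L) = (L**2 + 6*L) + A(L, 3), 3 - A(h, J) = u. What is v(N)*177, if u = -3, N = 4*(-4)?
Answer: 29382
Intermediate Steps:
N = -16
A(h, J) = 6 (A(h, J) = 3 - 1*(-3) = 3 + 3 = 6)
v(L) = 6 + L**2 + 6*L (v(L) = (L**2 + 6*L) + 6 = 6 + L**2 + 6*L)
v(N)*177 = (6 + (-16)**2 + 6*(-16))*177 = (6 + 256 - 96)*177 = 166*177 = 29382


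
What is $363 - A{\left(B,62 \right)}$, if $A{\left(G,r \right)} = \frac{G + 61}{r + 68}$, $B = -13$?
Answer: $\frac{23571}{65} \approx 362.63$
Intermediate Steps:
$A{\left(G,r \right)} = \frac{61 + G}{68 + r}$
$363 - A{\left(B,62 \right)} = 363 - \frac{61 - 13}{68 + 62} = 363 - \frac{1}{130} \cdot 48 = 363 - \frac{24}{65} = \frac{23571}{65}$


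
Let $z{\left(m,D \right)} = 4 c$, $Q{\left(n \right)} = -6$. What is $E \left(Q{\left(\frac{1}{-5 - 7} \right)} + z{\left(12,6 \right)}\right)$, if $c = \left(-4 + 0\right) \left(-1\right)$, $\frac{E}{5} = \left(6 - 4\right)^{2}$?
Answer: $200$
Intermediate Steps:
$E = 20$ ($E = 5 \left(6 - 4\right)^{2} = 5 \cdot 2^{2} = 5 \cdot 4 = 20$)
$c = 4$ ($c = \left(-4\right) \left(-1\right) = 4$)
$z{\left(m,D \right)} = 16$ ($z{\left(m,D \right)} = 4 \cdot 4 = 16$)
$E \left(Q{\left(\frac{1}{-5 - 7} \right)} + z{\left(12,6 \right)}\right) = 20 \left(-6 + 16\right) = 20 \cdot 10 = 200$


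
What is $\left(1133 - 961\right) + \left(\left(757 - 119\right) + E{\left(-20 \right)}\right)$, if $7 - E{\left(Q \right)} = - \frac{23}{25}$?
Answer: $\frac{20448}{25} \approx 817.92$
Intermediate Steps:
$E{\left(Q \right)} = \frac{198}{25}$ ($E{\left(Q \right)} = 7 - - \frac{23}{25} = 7 + \frac{23}{25} = \frac{198}{25}$)
$\left(1133 - 961\right) + \left(\left(757 - 119\right) + E{\left(-20 \right)}\right) = \left(1133 - 961\right) + \left(\left(757 - 119\right) + \frac{198}{25}\right) = 172 + \left(638 + \frac{198}{25}\right) = 172 + \frac{16148}{25} = \frac{20448}{25}$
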